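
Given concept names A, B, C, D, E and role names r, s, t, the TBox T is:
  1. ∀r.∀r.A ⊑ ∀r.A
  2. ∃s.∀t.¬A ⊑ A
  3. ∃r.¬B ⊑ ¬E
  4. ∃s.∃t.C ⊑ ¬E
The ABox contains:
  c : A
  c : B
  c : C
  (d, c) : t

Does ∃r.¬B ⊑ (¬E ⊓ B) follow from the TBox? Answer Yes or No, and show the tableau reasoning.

No

1. ∃r.¬B ⊑ (¬E ⊓ B)  ⇔  (∃r.¬B ⊓ (E ⊔ ¬B)) unsat w.r.t. T
   apply at x₀: ∃r.¬B⊑¬E
   open: L(x₀) ⊇ {¬B, ¬E, ∀s.∃t.A, ∃r.¬B, ∃r.∃r.¬A} (+ ∃-successors)
2. Hence ∃r.¬B ⊑ (¬E ⊓ B): not entailed.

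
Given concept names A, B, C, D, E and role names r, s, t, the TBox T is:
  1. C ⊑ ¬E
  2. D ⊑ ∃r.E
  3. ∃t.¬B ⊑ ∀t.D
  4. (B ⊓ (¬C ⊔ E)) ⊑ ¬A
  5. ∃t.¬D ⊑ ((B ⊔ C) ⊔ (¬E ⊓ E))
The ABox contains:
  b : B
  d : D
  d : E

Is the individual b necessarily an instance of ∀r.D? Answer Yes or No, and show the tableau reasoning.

No

1. b : ∀r.D?  L(b) = {B} ∪ {∃r.¬D}
   open: L(b) ⊇ {B, ¬A, ¬C, ¬D, ∀t.B, …} (+ ∃-successors) — b ∉ ∀r.D possible
2. Hence b : ∀r.D: not entailed.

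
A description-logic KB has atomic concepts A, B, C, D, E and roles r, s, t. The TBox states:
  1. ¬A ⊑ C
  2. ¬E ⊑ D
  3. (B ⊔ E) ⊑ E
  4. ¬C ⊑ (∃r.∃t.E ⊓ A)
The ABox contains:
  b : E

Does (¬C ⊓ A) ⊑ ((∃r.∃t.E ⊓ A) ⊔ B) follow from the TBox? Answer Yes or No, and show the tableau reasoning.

1. (¬C ⊓ A) ⊑ ((∃r.∃t.E ⊓ A) ⊔ B)  ⇔  ((¬C ⊓ A) ⊓ ((∀r.∀t.¬E ⊔ ¬A) ⊓ ¬B)) unsat w.r.t. T
   all branches close; clash {A, ¬A} at x₀
2. Hence (¬C ⊓ A) ⊑ ((∃r.∃t.E ⊓ A) ⊔ B): entailed.

Yes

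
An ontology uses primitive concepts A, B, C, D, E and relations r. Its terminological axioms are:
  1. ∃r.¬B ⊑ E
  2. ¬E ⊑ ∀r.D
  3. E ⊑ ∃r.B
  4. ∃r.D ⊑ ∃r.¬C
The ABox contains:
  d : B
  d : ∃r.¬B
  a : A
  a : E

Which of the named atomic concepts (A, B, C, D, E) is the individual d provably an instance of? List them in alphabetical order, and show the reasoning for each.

{B, E}

1. d : A?  L(d) = {B, ∃r.¬B} ∪ {¬A}
   apply at d: ∃r.¬B⊑E
   open: L(d) ⊇ {B, E, ¬A, ∀r.¬D, ∃r.B, …} (+ ∃-successors) — d ∉ A possible
2. d : B?  L(d) = {B, ∃r.¬B} ∪ {¬B}
   clash {B, ¬B} at d — d ∈ B
3. d : C?  L(d) = {B, ∃r.¬B} ∪ {¬C}
   apply at d: ∃r.¬B⊑E
   open: L(d) ⊇ {B, E, ¬C, ∀r.¬D, ∃r.B, …} (+ ∃-successors) — d ∉ C possible
4. d : D?  L(d) = {B, ∃r.¬B} ∪ {¬D}
   apply at d: ∃r.¬B⊑E
   open: L(d) ⊇ {B, E, ¬D, ∀r.¬D, ∃r.B, …} (+ ∃-successors) — d ∉ D possible
5. d : E?  L(d) = {B, ∃r.¬B} ∪ {¬E}
   clash {E, ¬E} at d — d ∈ E
6. Entailed for d: {B, E}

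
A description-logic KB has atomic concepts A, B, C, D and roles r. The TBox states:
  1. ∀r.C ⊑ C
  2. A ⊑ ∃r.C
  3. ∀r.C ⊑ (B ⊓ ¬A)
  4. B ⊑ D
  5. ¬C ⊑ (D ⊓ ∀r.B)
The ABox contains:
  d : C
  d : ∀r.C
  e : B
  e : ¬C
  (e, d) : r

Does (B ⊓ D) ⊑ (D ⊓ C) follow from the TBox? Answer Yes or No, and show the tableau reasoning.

1. (B ⊓ D) ⊑ (D ⊓ C)  ⇔  ((B ⊓ D) ⊓ (¬D ⊔ ¬C)) unsat w.r.t. T
   open: L(x₀) ⊇ {B, D, ¬A, ¬C, ∀r.B, …} (+ ∃-successors)
2. Hence (B ⊓ D) ⊑ (D ⊓ C): not entailed.

No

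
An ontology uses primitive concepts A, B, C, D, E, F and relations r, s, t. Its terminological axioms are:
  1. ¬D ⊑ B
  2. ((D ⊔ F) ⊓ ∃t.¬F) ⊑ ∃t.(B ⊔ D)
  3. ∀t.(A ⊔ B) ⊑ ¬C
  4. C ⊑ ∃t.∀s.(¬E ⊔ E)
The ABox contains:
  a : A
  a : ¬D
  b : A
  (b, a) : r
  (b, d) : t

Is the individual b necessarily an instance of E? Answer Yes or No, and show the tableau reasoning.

No

1. b : E?  L(b) = {A} ∪ {¬E}
   open: L(b) ⊇ {A, D, ¬C, ¬E, ∀t.F, …} (+ ∃-successors) — b ∉ E possible
2. Hence b : E: not entailed.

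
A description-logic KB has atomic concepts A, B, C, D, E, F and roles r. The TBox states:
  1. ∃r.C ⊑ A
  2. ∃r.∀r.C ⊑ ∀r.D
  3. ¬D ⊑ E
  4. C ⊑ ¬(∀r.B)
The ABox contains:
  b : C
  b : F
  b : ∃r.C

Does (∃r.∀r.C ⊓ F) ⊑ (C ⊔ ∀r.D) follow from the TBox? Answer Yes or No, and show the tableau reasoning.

Yes

1. (∃r.∀r.C ⊓ F) ⊑ (C ⊔ ∀r.D)  ⇔  ((∃r.∀r.C ⊓ F) ⊓ (¬C ⊓ ∃r.¬D)) unsat w.r.t. T
   all branches close; clash {D, ¬D} at an ∃-successor
2. Hence (∃r.∀r.C ⊓ F) ⊑ (C ⊔ ∀r.D): entailed.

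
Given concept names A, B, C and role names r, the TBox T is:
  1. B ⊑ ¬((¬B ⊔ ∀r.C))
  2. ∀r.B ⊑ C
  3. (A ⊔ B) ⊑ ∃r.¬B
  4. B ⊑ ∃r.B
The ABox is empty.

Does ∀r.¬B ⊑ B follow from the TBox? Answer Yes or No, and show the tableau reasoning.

No

1. ∀r.¬B ⊑ B  ⇔  (∀r.¬B ⊓ ¬B) unsat w.r.t. T
   open: L(x₀) ⊇ {¬A, ¬B, ∀r.¬B, ∃r.¬B} (+ ∃-successors)
2. Hence ∀r.¬B ⊑ B: not entailed.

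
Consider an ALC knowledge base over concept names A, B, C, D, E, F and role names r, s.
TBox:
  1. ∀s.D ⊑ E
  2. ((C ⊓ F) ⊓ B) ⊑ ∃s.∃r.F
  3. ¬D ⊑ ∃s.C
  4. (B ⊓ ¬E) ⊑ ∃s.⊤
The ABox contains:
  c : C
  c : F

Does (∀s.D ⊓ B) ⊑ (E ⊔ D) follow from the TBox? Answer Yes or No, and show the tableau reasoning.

Yes

1. (∀s.D ⊓ B) ⊑ (E ⊔ D)  ⇔  ((∀s.D ⊓ B) ⊓ (¬E ⊓ ¬D)) unsat w.r.t. T
   all branches close; clash {E, ¬E} at x₀
2. Hence (∀s.D ⊓ B) ⊑ (E ⊔ D): entailed.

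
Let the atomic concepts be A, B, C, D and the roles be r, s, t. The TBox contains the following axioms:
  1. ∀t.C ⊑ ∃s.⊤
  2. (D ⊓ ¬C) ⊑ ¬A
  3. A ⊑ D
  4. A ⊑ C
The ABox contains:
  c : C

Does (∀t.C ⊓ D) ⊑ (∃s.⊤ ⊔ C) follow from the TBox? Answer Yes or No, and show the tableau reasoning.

Yes

1. (∀t.C ⊓ D) ⊑ (∃s.⊤ ⊔ C)  ⇔  ((∀t.C ⊓ D) ⊓ (∀s.⊥ ⊓ ¬C)) unsat w.r.t. T
   all branches close; clash {C, ¬C} at x₀
2. Hence (∀t.C ⊓ D) ⊑ (∃s.⊤ ⊔ C): entailed.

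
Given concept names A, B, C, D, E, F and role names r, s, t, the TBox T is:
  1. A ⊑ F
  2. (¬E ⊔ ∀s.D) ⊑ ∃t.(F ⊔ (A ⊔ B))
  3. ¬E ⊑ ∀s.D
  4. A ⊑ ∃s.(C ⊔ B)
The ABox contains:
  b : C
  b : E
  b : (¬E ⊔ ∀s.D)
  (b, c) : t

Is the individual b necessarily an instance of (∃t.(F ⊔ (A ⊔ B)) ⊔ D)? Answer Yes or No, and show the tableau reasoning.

1. b : (∃t.(F ⊔ (A ⊔ B)) ⊔ D)?  L(b) = {C, E, (¬E ⊔ ∀s.D)} ∪ {(∀t.(¬F ⊓ (¬A ⊓ ¬B)) ⊓ ¬D)}
   clash {B, ¬B} at an ∃-successor — b ∈ (∃t.(F ⊔ (A ⊔ B)) ⊔ D)
2. Hence b : (∃t.(F ⊔ (A ⊔ B)) ⊔ D): entailed.

Yes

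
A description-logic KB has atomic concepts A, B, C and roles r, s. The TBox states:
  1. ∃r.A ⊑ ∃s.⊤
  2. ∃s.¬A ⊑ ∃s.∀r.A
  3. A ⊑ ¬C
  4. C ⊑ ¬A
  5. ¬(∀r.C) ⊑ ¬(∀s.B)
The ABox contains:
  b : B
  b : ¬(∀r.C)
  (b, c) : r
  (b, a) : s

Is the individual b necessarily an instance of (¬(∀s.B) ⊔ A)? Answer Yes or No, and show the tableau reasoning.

Yes

1. b : (¬(∀s.B) ⊔ A)?  L(b) = {B, ¬(∀r.C)} ∪ {(∀s.B ⊓ ¬A)}
   clash {B, ¬B} at an ∃-successor — b ∈ (¬(∀s.B) ⊔ A)
2. Hence b : (¬(∀s.B) ⊔ A): entailed.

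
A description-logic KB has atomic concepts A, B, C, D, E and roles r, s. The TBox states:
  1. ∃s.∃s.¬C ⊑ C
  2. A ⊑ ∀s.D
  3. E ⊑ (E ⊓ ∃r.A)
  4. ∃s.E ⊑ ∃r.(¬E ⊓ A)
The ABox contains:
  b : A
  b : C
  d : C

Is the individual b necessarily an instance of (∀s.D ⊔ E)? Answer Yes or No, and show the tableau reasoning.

1. b : (∀s.D ⊔ E)?  L(b) = {A, C} ∪ {(∃s.¬D ⊓ ¬E)}
   clash {D, ¬D} at an ∃-successor — b ∈ (∀s.D ⊔ E)
2. Hence b : (∀s.D ⊔ E): entailed.

Yes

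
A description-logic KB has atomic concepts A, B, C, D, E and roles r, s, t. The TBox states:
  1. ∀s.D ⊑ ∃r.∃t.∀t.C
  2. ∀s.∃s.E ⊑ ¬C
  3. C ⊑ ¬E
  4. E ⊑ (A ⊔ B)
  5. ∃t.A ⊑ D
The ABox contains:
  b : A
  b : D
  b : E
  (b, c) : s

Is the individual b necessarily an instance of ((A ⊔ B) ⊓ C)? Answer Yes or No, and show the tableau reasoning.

No

1. b : ((A ⊔ B) ⊓ C)?  L(b) = {A, D, E} ∪ {((¬A ⊓ ¬B) ⊔ ¬C)}
   apply at b: E⊑(A ⊔ B)
   open: L(b) ⊇ {A, D, E, ¬C, ∃s.¬D} (+ ∃-successors) — b ∉ ((A ⊔ B) ⊓ C) possible
2. Hence b : ((A ⊔ B) ⊓ C): not entailed.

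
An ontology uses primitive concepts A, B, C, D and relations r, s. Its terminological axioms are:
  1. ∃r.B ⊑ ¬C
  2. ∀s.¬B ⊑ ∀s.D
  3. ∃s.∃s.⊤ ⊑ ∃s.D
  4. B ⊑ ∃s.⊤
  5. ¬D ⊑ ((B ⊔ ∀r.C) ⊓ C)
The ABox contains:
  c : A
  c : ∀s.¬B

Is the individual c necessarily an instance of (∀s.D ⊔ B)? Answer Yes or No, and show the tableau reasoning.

1. c : (∀s.D ⊔ B)?  L(c) = {A, ∀s.¬B} ∪ {(∃s.¬D ⊓ ¬B)}
   clash {C, ¬C} at c — c ∈ (∀s.D ⊔ B)
2. Hence c : (∀s.D ⊔ B): entailed.

Yes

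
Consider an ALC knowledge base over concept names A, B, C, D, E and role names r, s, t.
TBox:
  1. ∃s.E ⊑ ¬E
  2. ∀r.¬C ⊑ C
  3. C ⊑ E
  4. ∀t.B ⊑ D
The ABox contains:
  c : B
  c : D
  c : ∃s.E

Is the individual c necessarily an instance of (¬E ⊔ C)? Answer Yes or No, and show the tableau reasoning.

1. c : (¬E ⊔ C)?  L(c) = {B, D, ∃s.E} ∪ {(E ⊓ ¬C)}
   clash {C, ¬C} at c — c ∈ (¬E ⊔ C)
2. Hence c : (¬E ⊔ C): entailed.

Yes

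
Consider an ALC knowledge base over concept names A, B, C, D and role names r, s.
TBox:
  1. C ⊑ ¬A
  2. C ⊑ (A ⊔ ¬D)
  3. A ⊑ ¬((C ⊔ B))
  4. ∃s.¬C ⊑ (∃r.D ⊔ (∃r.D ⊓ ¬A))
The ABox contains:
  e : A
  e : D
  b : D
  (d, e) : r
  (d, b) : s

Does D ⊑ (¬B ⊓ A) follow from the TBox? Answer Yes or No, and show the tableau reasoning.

No

1. D ⊑ (¬B ⊓ A)  ⇔  (D ⊓ (B ⊔ ¬A)) unsat w.r.t. T
   open: L(x₀) ⊇ {B, D, ¬A, ¬C, ∀s.C}
2. Hence D ⊑ (¬B ⊓ A): not entailed.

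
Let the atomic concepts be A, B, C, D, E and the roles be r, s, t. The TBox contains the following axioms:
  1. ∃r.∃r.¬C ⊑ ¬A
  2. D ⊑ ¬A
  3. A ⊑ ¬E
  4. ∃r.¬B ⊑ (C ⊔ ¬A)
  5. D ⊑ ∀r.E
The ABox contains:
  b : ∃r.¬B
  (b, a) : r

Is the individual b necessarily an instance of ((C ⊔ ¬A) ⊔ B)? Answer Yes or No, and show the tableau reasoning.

Yes

1. b : ((C ⊔ ¬A) ⊔ B)?  L(b) = {∃r.¬B} ∪ {((¬C ⊓ A) ⊓ ¬B)}
   clash {A, ¬A} at b — b ∈ ((C ⊔ ¬A) ⊔ B)
2. Hence b : ((C ⊔ ¬A) ⊔ B): entailed.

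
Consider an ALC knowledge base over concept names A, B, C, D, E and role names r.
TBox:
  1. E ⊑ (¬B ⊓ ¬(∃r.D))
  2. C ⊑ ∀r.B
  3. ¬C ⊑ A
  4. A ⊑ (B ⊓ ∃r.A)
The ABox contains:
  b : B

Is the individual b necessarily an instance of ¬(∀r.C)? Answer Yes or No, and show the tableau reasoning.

No

1. b : ¬(∀r.C)?  L(b) = {B} ∪ {∀r.C}
   open: L(b) ⊇ {B, C, ¬A, ¬E, ∀r.B, …} — b ∉ ¬(∀r.C) possible
2. Hence b : ¬(∀r.C): not entailed.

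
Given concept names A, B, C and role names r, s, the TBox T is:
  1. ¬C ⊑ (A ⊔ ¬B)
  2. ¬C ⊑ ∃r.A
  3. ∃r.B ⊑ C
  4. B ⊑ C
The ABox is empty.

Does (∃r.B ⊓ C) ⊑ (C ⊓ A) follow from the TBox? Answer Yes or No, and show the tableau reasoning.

1. (∃r.B ⊓ C) ⊑ (C ⊓ A)  ⇔  ((∃r.B ⊓ C) ⊓ (¬C ⊔ ¬A)) unsat w.r.t. T
   open: L(x₀) ⊇ {C, ¬A, ∃r.B} (+ ∃-successors)
2. Hence (∃r.B ⊓ C) ⊑ (C ⊓ A): not entailed.

No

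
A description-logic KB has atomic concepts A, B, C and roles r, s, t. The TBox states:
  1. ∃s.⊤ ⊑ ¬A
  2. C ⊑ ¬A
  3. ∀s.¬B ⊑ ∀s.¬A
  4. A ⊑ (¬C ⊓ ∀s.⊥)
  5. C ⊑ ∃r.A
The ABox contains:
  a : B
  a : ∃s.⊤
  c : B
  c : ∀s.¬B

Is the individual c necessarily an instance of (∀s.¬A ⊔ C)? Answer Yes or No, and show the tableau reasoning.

Yes

1. c : (∀s.¬A ⊔ C)?  L(c) = {B, ∀s.¬B} ∪ {(∃s.A ⊓ ¬C)}
   clash {A, ¬A} at an ∃-successor — c ∈ (∀s.¬A ⊔ C)
2. Hence c : (∀s.¬A ⊔ C): entailed.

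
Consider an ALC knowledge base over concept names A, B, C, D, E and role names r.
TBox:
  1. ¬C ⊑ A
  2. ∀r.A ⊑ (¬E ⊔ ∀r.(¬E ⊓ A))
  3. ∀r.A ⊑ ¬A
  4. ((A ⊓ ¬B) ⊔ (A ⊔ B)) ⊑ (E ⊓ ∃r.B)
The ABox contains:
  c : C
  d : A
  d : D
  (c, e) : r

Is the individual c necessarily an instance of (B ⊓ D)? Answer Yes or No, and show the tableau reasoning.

No

1. c : (B ⊓ D)?  L(c) = {C} ∪ {(¬B ⊔ ¬D)}
   open: L(c) ⊇ {C, ¬A, ¬B, ∃r.¬A} (+ ∃-successors) — c ∉ (B ⊓ D) possible
2. Hence c : (B ⊓ D): not entailed.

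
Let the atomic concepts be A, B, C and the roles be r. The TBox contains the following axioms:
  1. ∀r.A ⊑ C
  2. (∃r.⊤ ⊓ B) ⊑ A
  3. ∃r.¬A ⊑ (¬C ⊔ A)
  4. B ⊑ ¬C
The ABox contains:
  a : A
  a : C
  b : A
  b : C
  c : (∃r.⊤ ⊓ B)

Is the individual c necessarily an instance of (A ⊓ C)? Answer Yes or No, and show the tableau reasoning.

No

1. c : (A ⊓ C)?  L(c) = {(∃r.⊤ ⊓ B)} ∪ {(¬A ⊔ ¬C)}
   apply at c: (∃r.⊤ ⊓ B)⊑A; B⊑¬C
   open: L(c) ⊇ {A, B, ¬C, ∃r.¬A, ∃r.⊤} (+ ∃-successors) — c ∉ (A ⊓ C) possible
2. Hence c : (A ⊓ C): not entailed.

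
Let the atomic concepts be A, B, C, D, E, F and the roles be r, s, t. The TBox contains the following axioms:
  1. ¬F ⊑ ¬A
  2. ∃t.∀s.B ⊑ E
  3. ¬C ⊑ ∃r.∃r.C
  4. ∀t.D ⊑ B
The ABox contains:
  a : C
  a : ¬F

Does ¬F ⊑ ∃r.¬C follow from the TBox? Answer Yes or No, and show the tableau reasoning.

No

1. ¬F ⊑ ∃r.¬C  ⇔  (¬F ⊓ ∀r.C) unsat w.r.t. T
   apply at x₀: ¬F⊑¬A
   open: L(x₀) ⊇ {C, ¬A, ¬F, ∀r.C, ∀t.∃s.¬B, …} (+ ∃-successors)
2. Hence ¬F ⊑ ∃r.¬C: not entailed.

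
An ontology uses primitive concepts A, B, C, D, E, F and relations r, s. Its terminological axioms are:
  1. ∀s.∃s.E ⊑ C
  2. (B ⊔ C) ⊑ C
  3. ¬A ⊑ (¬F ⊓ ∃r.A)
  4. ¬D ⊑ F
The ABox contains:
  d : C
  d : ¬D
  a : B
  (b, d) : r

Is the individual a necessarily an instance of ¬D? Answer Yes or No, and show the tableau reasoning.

No

1. a : ¬D?  L(a) = {B} ∪ {D}
   open: L(a) ⊇ {A, B, C, D} — a ∉ ¬D possible
2. Hence a : ¬D: not entailed.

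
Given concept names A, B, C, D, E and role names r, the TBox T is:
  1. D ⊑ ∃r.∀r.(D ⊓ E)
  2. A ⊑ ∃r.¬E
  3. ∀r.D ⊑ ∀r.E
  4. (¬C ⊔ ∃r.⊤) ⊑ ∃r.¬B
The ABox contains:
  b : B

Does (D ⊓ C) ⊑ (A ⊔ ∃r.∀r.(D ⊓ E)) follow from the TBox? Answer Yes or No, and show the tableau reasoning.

1. (D ⊓ C) ⊑ (A ⊔ ∃r.∀r.(D ⊓ E))  ⇔  ((D ⊓ C) ⊓ (¬A ⊓ ∀r.∃r.(¬D ⊔ ¬E))) unsat w.r.t. T
   all branches close; clash {E, ¬E} at an ∃-successor
2. Hence (D ⊓ C) ⊑ (A ⊔ ∃r.∀r.(D ⊓ E)): entailed.

Yes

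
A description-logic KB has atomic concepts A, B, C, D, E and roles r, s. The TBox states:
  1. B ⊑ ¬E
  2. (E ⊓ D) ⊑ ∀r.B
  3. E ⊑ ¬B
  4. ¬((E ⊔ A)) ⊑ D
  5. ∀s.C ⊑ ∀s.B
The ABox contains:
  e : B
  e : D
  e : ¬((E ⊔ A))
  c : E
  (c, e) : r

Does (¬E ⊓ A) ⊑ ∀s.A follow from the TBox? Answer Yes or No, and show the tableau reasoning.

1. (¬E ⊓ A) ⊑ ∀s.A  ⇔  ((¬E ⊓ A) ⊓ ∃s.¬A) unsat w.r.t. T
   open: L(x₀) ⊇ {A, ¬E, ∃s.¬A, ∃s.¬C} (+ ∃-successors)
2. Hence (¬E ⊓ A) ⊑ ∀s.A: not entailed.

No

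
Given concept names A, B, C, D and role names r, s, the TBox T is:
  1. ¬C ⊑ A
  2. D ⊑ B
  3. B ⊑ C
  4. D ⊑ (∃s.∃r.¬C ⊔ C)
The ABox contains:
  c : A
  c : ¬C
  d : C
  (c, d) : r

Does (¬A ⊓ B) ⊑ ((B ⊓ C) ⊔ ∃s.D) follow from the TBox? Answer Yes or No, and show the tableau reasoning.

1. (¬A ⊓ B) ⊑ ((B ⊓ C) ⊔ ∃s.D)  ⇔  ((¬A ⊓ B) ⊓ ((¬B ⊔ ¬C) ⊓ ∀s.¬D)) unsat w.r.t. T
   all branches close; clash {A, ¬A} at x₀
2. Hence (¬A ⊓ B) ⊑ ((B ⊓ C) ⊔ ∃s.D): entailed.

Yes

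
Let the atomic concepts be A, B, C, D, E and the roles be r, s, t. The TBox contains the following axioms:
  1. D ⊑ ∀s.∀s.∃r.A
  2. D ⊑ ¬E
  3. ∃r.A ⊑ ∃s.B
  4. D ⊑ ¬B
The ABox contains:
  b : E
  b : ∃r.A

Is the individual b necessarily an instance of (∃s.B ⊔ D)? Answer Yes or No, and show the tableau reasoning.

1. b : (∃s.B ⊔ D)?  L(b) = {E, ∃r.A} ∪ {(∀s.¬B ⊓ ¬D)}
   clash {B, ¬B} at an ∃-successor — b ∈ (∃s.B ⊔ D)
2. Hence b : (∃s.B ⊔ D): entailed.

Yes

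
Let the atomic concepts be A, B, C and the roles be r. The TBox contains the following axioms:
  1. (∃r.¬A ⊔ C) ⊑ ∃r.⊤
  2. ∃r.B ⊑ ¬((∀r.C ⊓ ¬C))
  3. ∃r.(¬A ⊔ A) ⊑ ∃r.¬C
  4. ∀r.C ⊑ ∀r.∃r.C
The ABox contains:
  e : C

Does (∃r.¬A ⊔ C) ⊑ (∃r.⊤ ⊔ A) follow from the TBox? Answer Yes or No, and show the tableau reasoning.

1. (∃r.¬A ⊔ C) ⊑ (∃r.⊤ ⊔ A)  ⇔  ((∃r.¬A ⊔ C) ⊓ (∀r.⊥ ⊓ ¬A)) unsat w.r.t. T
   all branches close; clash ⊥ at an ∃-successor
2. Hence (∃r.¬A ⊔ C) ⊑ (∃r.⊤ ⊔ A): entailed.

Yes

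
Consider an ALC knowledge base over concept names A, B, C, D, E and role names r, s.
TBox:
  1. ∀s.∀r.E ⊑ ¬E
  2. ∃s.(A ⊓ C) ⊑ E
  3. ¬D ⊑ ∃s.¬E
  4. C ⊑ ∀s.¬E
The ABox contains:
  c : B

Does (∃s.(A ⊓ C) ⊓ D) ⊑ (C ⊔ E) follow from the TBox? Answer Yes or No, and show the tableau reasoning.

1. (∃s.(A ⊓ C) ⊓ D) ⊑ (C ⊔ E)  ⇔  ((∃s.(A ⊓ C) ⊓ D) ⊓ (¬C ⊓ ¬E)) unsat w.r.t. T
   all branches close; clash {E, ¬E} at x₀
2. Hence (∃s.(A ⊓ C) ⊓ D) ⊑ (C ⊔ E): entailed.

Yes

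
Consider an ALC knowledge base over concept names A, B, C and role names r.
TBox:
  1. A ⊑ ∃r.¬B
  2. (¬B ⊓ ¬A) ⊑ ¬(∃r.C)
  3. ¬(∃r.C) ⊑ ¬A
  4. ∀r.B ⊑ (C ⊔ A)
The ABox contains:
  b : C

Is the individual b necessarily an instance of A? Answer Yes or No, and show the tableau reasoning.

No

1. b : A?  L(b) = {C} ∪ {¬A}
   open: L(b) ⊇ {B, C, ¬A, ∃r.¬B} (+ ∃-successors) — b ∉ A possible
2. Hence b : A: not entailed.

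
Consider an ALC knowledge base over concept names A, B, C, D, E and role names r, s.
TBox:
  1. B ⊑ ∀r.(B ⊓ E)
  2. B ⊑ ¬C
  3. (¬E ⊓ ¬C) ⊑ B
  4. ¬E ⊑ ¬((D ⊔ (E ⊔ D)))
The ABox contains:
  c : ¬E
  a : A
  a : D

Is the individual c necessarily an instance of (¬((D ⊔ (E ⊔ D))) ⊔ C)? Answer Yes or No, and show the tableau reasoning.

Yes

1. c : (¬((D ⊔ (E ⊔ D))) ⊔ C)?  L(c) = {¬E} ∪ {((D ⊔ (E ⊔ D)) ⊓ ¬C)}
   clash {D, ¬D} at c — c ∈ (¬((D ⊔ (E ⊔ D))) ⊔ C)
2. Hence c : (¬((D ⊔ (E ⊔ D))) ⊔ C): entailed.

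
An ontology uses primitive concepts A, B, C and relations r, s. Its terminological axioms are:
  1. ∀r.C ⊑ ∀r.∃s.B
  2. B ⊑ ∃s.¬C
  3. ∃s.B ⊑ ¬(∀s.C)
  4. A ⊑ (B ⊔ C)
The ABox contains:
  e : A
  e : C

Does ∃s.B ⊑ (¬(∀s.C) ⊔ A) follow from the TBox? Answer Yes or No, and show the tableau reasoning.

1. ∃s.B ⊑ (¬(∀s.C) ⊔ A)  ⇔  (∃s.B ⊓ (∀s.C ⊓ ¬A)) unsat w.r.t. T
   all branches close; clash {C, ¬C} at an ∃-successor
2. Hence ∃s.B ⊑ (¬(∀s.C) ⊔ A): entailed.

Yes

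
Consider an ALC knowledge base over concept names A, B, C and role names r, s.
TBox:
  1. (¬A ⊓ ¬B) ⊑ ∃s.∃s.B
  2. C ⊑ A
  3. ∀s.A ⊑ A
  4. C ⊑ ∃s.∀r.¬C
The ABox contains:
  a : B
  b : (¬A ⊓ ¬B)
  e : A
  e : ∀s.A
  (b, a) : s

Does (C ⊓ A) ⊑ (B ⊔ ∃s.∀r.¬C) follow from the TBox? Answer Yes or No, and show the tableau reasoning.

Yes

1. (C ⊓ A) ⊑ (B ⊔ ∃s.∀r.¬C)  ⇔  ((C ⊓ A) ⊓ (¬B ⊓ ∀s.∃r.C)) unsat w.r.t. T
   all branches close; clash {C, ¬C} at an ∃-successor
2. Hence (C ⊓ A) ⊑ (B ⊔ ∃s.∀r.¬C): entailed.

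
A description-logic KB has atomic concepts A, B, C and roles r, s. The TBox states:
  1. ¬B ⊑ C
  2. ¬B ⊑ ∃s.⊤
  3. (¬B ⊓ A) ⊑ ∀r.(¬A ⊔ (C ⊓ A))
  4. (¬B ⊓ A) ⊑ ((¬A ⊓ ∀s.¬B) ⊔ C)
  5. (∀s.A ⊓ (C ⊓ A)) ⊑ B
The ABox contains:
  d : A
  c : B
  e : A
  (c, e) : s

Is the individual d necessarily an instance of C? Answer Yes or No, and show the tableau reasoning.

1. d : C?  L(d) = {A} ∪ {¬C}
   open: L(d) ⊇ {A, B, ¬C} — d ∉ C possible
2. Hence d : C: not entailed.

No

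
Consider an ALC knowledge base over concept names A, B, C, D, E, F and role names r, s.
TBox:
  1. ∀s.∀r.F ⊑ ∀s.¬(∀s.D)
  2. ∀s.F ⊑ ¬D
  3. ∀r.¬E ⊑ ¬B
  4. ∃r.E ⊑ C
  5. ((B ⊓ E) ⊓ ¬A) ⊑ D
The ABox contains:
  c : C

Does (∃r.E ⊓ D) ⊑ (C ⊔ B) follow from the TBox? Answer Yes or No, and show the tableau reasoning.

Yes

1. (∃r.E ⊓ D) ⊑ (C ⊔ B)  ⇔  ((∃r.E ⊓ D) ⊓ (¬C ⊓ ¬B)) unsat w.r.t. T
   all branches close; clash {C, ¬C} at x₀
2. Hence (∃r.E ⊓ D) ⊑ (C ⊔ B): entailed.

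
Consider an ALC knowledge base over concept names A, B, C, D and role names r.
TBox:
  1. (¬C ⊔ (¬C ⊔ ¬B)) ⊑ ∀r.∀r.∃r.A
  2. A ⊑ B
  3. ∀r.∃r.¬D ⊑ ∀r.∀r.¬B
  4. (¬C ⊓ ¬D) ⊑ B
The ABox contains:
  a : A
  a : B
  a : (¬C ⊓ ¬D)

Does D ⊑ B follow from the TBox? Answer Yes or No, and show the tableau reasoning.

1. D ⊑ B  ⇔  (D ⊓ ¬B) unsat w.r.t. T
   open: L(x₀) ⊇ {D, ¬A, ¬B, ∀r.∀r.∃r.A, ∃r.∀r.D} (+ ∃-successors)
2. Hence D ⊑ B: not entailed.

No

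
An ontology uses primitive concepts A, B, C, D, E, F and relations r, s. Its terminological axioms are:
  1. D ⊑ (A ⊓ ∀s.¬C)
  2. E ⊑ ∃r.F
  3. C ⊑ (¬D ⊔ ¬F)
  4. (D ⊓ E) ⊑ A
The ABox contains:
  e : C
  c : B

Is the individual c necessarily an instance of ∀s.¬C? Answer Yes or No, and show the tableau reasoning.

1. c : ∀s.¬C?  L(c) = {B} ∪ {∃s.C}
   open: L(c) ⊇ {B, ¬C, ¬D, ¬E, ∃s.C} (+ ∃-successors) — c ∉ ∀s.¬C possible
2. Hence c : ∀s.¬C: not entailed.

No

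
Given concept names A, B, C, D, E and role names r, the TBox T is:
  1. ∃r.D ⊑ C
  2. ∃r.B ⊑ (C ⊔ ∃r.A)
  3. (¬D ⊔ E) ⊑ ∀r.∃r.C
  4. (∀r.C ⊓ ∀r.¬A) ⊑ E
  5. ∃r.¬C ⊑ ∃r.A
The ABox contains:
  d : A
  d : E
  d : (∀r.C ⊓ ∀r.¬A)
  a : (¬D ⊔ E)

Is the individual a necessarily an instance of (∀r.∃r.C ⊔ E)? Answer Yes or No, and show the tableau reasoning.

1. a : (∀r.∃r.C ⊔ E)?  L(a) = {(¬D ⊔ E)} ∪ {(∃r.∀r.¬C ⊓ ¬E)}
   clash {E, ¬E} at a — a ∈ (∀r.∃r.C ⊔ E)
2. Hence a : (∀r.∃r.C ⊔ E): entailed.

Yes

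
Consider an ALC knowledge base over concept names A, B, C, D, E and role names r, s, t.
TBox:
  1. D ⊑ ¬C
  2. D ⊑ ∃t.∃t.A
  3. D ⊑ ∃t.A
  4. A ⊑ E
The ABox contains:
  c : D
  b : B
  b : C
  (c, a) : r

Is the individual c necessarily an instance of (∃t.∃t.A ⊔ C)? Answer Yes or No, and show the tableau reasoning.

1. c : (∃t.∃t.A ⊔ C)?  L(c) = {D} ∪ {(∀t.∀t.¬A ⊓ ¬C)}
   clash {A, ¬A} at an ∃-successor — c ∈ (∃t.∃t.A ⊔ C)
2. Hence c : (∃t.∃t.A ⊔ C): entailed.

Yes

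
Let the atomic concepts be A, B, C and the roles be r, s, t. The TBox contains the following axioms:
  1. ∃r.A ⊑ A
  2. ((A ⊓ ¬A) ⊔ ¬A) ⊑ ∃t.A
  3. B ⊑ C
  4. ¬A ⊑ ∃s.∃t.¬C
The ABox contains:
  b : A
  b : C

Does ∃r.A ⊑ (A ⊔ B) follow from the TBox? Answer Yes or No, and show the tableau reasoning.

1. ∃r.A ⊑ (A ⊔ B)  ⇔  (∃r.A ⊓ (¬A ⊓ ¬B)) unsat w.r.t. T
   all branches close; clash {A, ¬A} at x₀
2. Hence ∃r.A ⊑ (A ⊔ B): entailed.

Yes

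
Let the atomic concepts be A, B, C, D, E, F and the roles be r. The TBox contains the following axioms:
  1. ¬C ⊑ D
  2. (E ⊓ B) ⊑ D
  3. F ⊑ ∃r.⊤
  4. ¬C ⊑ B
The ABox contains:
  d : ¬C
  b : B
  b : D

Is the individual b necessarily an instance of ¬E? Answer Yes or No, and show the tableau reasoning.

1. b : ¬E?  L(b) = {B, D} ∪ {E}
   open: L(b) ⊇ {B, D, E, ¬F} — b ∉ ¬E possible
2. Hence b : ¬E: not entailed.

No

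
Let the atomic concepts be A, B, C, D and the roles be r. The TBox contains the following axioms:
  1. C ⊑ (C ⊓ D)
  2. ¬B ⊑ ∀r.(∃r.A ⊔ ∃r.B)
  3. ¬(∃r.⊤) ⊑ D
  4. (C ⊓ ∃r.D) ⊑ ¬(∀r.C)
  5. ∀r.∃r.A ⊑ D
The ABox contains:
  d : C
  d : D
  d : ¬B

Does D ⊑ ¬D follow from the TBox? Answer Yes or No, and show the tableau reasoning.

No

1. D ⊑ ¬D  ⇔  (D ⊓ D) unsat w.r.t. T
   open: L(x₀) ⊇ {B, D, ¬C}
2. Hence D ⊑ ¬D: not entailed.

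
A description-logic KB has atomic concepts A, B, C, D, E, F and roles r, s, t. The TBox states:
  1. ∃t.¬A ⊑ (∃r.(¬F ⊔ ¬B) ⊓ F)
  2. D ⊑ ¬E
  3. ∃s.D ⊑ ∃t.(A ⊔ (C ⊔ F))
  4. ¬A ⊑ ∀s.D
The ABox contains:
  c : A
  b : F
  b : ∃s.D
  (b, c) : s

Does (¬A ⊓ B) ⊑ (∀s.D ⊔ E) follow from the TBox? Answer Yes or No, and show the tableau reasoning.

1. (¬A ⊓ B) ⊑ (∀s.D ⊔ E)  ⇔  ((¬A ⊓ B) ⊓ (∃s.¬D ⊓ ¬E)) unsat w.r.t. T
   all branches close; clash {D, ¬D} at an ∃-successor
2. Hence (¬A ⊓ B) ⊑ (∀s.D ⊔ E): entailed.

Yes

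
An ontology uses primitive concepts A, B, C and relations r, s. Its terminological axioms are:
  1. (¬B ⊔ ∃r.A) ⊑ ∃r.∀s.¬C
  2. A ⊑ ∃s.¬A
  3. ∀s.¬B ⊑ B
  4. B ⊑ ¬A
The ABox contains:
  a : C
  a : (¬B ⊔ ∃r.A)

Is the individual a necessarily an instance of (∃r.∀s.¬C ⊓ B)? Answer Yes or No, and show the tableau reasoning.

No

1. a : (∃r.∀s.¬C ⊓ B)?  L(a) = {C, (¬B ⊔ ∃r.A)} ∪ {(∀r.∃s.C ⊔ ¬B)}
   apply at a: (¬B ⊔ ∃r.A)⊑∃r.∀s.¬C
   open: L(a) ⊇ {C, ¬A, ¬B, ∃r.∀s.¬C, ∃s.B} (+ ∃-successors) — a ∉ (∃r.∀s.¬C ⊓ B) possible
2. Hence a : (∃r.∀s.¬C ⊓ B): not entailed.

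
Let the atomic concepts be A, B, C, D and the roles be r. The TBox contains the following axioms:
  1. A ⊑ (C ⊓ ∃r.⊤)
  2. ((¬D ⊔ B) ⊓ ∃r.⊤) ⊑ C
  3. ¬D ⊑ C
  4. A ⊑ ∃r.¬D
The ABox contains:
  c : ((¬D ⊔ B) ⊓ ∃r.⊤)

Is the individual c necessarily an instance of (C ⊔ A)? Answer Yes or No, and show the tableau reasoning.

1. c : (C ⊔ A)?  L(c) = {((¬D ⊔ B) ⊓ ∃r.⊤)} ∪ {(¬C ⊓ ¬A)}
   clash {C, ¬C} at c — c ∈ (C ⊔ A)
2. Hence c : (C ⊔ A): entailed.

Yes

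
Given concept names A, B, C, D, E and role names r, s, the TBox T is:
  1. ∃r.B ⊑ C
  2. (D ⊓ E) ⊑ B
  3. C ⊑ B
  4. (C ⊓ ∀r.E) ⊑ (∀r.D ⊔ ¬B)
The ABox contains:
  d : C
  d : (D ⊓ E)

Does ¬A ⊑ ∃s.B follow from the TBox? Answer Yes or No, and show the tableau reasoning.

1. ¬A ⊑ ∃s.B  ⇔  (¬A ⊓ ∀s.¬B) unsat w.r.t. T
   open: L(x₀) ⊇ {¬A, ¬C, ¬D, ∀r.¬B, ∀s.¬B}
2. Hence ¬A ⊑ ∃s.B: not entailed.

No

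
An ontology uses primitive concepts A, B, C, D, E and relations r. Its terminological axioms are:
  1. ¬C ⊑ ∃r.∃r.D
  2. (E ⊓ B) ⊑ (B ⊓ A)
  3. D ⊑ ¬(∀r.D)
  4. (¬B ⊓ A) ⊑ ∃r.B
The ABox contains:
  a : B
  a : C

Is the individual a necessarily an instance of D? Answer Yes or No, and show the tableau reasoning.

No

1. a : D?  L(a) = {B, C} ∪ {¬D}
   open: L(a) ⊇ {B, C, ¬D, ¬E} — a ∉ D possible
2. Hence a : D: not entailed.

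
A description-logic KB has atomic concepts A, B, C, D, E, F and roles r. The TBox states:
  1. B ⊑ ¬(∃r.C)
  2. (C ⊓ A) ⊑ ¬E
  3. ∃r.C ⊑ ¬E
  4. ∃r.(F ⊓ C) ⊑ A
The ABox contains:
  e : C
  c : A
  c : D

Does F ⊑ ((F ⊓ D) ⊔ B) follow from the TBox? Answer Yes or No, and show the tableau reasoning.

1. F ⊑ ((F ⊓ D) ⊔ B)  ⇔  (F ⊓ ((¬F ⊔ ¬D) ⊓ ¬B)) unsat w.r.t. T
   open: L(x₀) ⊇ {F, ¬B, ¬C, ¬D, ∀r.(¬F ⊔ ¬C), …}
2. Hence F ⊑ ((F ⊓ D) ⊔ B): not entailed.

No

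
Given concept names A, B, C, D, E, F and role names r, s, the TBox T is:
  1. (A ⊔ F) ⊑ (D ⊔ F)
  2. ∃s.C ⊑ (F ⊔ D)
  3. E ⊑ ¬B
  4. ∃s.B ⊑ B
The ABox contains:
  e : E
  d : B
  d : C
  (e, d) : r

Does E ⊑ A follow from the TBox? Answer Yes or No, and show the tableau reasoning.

No

1. E ⊑ A  ⇔  (E ⊓ ¬A) unsat w.r.t. T
   apply at x₀: E⊑¬B
   open: L(x₀) ⊇ {E, ¬A, ¬B, ¬F, ∀s.¬B, …}
2. Hence E ⊑ A: not entailed.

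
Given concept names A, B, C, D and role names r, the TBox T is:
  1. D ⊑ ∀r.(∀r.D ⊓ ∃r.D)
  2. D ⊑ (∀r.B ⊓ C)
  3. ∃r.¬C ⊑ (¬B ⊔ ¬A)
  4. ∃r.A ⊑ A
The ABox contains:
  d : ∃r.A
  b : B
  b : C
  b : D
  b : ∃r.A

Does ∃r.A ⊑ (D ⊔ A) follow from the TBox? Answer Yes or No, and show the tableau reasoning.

Yes

1. ∃r.A ⊑ (D ⊔ A)  ⇔  (∃r.A ⊓ (¬D ⊓ ¬A)) unsat w.r.t. T
   all branches close; clash {A, ¬A} at x₀
2. Hence ∃r.A ⊑ (D ⊔ A): entailed.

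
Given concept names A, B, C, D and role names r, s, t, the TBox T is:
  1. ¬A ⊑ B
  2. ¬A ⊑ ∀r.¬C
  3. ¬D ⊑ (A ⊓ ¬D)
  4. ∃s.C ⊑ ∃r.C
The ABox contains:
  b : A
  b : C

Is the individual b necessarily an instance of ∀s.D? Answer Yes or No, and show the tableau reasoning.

1. b : ∀s.D?  L(b) = {A, C} ∪ {∃s.¬D}
   open: L(b) ⊇ {A, C, D, ∀s.¬C, ∃s.¬D} (+ ∃-successors) — b ∉ ∀s.D possible
2. Hence b : ∀s.D: not entailed.

No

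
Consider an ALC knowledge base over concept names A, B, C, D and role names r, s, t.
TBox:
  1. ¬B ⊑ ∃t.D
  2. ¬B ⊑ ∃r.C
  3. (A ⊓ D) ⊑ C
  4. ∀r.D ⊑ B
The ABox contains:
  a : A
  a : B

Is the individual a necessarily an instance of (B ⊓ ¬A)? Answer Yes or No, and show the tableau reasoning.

1. a : (B ⊓ ¬A)?  L(a) = {A, B} ∪ {(¬B ⊔ A)}
   open: L(a) ⊇ {A, B, ¬D} — a ∉ (B ⊓ ¬A) possible
2. Hence a : (B ⊓ ¬A): not entailed.

No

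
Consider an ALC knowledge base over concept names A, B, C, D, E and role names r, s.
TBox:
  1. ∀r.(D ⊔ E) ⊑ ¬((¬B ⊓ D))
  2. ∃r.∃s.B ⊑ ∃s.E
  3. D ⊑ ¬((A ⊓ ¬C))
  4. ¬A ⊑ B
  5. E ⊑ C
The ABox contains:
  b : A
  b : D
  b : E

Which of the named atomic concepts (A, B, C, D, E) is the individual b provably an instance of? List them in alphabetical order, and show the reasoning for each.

1. b : A?  L(b) = {A, D, E} ∪ {¬A}
   clash {A, ¬A} at b — b ∈ A
2. b : B?  L(b) = {A, D, E} ∪ {¬B}
   apply at b: D⊑¬((A ⊓ ¬C)); E⊑C
   open: L(b) ⊇ {A, C, D, E, ¬B, …} (+ ∃-successors) — b ∉ B possible
3. b : C?  L(b) = {A, D, E} ∪ {¬C}
   clash {C, ¬C} at b — b ∈ C
4. b : D?  L(b) = {A, D, E} ∪ {¬D}
   clash {D, ¬D} at b — b ∈ D
5. b : E?  L(b) = {A, D, E} ∪ {¬E}
   clash {E, ¬E} at b — b ∈ E
6. Entailed for b: {A, C, D, E}

{A, C, D, E}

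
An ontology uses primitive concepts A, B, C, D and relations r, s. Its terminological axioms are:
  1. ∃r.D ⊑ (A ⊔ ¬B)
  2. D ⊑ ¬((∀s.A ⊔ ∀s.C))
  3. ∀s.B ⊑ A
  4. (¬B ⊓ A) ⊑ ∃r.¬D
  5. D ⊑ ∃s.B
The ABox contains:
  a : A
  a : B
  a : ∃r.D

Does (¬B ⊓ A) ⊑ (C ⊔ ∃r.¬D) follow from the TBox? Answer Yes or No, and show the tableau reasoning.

1. (¬B ⊓ A) ⊑ (C ⊔ ∃r.¬D)  ⇔  ((¬B ⊓ A) ⊓ (¬C ⊓ ∀r.D)) unsat w.r.t. T
   all branches close; clash {D, ¬D} at an ∃-successor
2. Hence (¬B ⊓ A) ⊑ (C ⊔ ∃r.¬D): entailed.

Yes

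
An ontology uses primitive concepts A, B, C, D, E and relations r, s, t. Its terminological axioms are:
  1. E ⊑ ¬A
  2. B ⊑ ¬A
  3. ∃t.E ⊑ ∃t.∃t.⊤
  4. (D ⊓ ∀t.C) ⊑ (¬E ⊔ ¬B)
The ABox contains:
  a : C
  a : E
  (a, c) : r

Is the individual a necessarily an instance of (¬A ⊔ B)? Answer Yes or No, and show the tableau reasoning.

Yes

1. a : (¬A ⊔ B)?  L(a) = {C, E} ∪ {(A ⊓ ¬B)}
   clash {A, ¬A} at a — a ∈ (¬A ⊔ B)
2. Hence a : (¬A ⊔ B): entailed.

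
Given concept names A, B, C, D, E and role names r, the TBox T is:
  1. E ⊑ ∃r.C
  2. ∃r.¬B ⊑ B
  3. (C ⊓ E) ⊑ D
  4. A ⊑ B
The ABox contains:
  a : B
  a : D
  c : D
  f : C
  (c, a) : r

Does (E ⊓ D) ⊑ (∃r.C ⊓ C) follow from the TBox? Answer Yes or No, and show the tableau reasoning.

1. (E ⊓ D) ⊑ (∃r.C ⊓ C)  ⇔  ((E ⊓ D) ⊓ (∀r.¬C ⊔ ¬C)) unsat w.r.t. T
   apply at x₀: E⊑∃r.C
   open: L(x₀) ⊇ {D, E, ¬A, ¬C, ∀r.B, …} (+ ∃-successors)
2. Hence (E ⊓ D) ⊑ (∃r.C ⊓ C): not entailed.

No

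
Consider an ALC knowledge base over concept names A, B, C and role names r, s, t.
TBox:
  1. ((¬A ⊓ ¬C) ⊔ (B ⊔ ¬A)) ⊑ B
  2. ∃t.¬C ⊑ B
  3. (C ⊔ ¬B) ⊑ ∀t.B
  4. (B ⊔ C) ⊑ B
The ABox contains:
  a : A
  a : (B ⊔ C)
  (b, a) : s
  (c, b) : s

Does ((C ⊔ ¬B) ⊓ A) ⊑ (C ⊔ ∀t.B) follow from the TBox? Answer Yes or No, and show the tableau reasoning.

1. ((C ⊔ ¬B) ⊓ A) ⊑ (C ⊔ ∀t.B)  ⇔  (((C ⊔ ¬B) ⊓ A) ⊓ (¬C ⊓ ∃t.¬B)) unsat w.r.t. T
   all branches close; clash {B, ¬B} at x₀
2. Hence ((C ⊔ ¬B) ⊓ A) ⊑ (C ⊔ ∀t.B): entailed.

Yes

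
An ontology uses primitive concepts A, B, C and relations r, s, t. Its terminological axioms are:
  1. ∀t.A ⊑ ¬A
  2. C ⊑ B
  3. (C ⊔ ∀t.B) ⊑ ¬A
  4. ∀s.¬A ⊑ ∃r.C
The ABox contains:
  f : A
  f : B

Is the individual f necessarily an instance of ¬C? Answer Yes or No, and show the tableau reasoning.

Yes

1. f : ¬C?  L(f) = {A, B} ∪ {C}
   clash {A, ¬A} at f — f ∈ ¬C
2. Hence f : ¬C: entailed.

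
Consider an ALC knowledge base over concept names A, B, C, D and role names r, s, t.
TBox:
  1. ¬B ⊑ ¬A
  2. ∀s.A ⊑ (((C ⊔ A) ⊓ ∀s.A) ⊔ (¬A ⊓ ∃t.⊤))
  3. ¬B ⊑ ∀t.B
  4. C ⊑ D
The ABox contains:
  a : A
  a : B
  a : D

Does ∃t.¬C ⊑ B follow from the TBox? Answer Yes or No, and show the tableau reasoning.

1. ∃t.¬C ⊑ B  ⇔  (∃t.¬C ⊓ ¬B) unsat w.r.t. T
   apply at x₀: ¬B⊑¬A; ¬B⊑∀t.B
   open: L(x₀) ⊇ {¬A, ¬B, ¬C, ∀t.B, ∃s.¬A, …} (+ ∃-successors)
2. Hence ∃t.¬C ⊑ B: not entailed.

No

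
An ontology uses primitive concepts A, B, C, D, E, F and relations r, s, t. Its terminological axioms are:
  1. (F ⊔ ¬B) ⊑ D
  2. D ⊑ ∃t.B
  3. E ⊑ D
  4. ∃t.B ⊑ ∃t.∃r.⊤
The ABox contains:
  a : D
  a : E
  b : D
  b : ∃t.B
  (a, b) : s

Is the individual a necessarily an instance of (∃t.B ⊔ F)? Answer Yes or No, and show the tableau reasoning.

1. a : (∃t.B ⊔ F)?  L(a) = {D, E} ∪ {(∀t.¬B ⊓ ¬F)}
   clash {B, ¬B} at an ∃-successor — a ∈ (∃t.B ⊔ F)
2. Hence a : (∃t.B ⊔ F): entailed.

Yes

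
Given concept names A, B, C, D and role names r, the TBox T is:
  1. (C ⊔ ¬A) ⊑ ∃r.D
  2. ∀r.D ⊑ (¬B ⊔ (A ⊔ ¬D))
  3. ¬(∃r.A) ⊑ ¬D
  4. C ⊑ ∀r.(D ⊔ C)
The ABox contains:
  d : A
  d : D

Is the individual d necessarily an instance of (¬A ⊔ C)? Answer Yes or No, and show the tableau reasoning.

No

1. d : (¬A ⊔ C)?  L(d) = {A, D} ∪ {(A ⊓ ¬C)}
   open: L(d) ⊇ {A, D, ¬C, ∃r.A, ∃r.¬D} (+ ∃-successors) — d ∉ (¬A ⊔ C) possible
2. Hence d : (¬A ⊔ C): not entailed.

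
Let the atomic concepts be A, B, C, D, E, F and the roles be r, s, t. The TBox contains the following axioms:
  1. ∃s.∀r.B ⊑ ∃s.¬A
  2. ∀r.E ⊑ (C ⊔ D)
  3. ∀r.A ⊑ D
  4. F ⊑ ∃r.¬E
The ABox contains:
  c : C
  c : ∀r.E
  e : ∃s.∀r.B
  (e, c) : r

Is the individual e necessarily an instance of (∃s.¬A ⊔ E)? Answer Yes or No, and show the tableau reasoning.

Yes

1. e : (∃s.¬A ⊔ E)?  L(e) = {∃s.∀r.B} ∪ {(∀s.A ⊓ ¬E)}
   clash {A, ¬A} at an ∃-successor — e ∈ (∃s.¬A ⊔ E)
2. Hence e : (∃s.¬A ⊔ E): entailed.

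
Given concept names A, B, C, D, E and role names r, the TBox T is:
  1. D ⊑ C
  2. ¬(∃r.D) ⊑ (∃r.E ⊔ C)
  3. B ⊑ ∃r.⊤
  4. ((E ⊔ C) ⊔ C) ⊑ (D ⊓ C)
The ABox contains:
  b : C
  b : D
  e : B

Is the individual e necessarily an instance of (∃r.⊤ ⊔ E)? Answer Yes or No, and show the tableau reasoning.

1. e : (∃r.⊤ ⊔ E)?  L(e) = {B} ∪ {(∀r.⊥ ⊓ ¬E)}
   clash ⊥ at an ∃-successor — e ∈ (∃r.⊤ ⊔ E)
2. Hence e : (∃r.⊤ ⊔ E): entailed.

Yes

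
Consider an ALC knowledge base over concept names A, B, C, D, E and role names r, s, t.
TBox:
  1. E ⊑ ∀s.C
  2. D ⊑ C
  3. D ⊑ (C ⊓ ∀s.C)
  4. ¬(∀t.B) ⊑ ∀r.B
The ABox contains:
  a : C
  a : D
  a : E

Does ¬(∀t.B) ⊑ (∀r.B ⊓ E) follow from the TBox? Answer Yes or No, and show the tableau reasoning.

1. ¬(∀t.B) ⊑ (∀r.B ⊓ E)  ⇔  (∃t.¬B ⊓ (∃r.¬B ⊔ ¬E)) unsat w.r.t. T
   apply at x₀: ¬(∀t.B)⊑∀r.B
   open: L(x₀) ⊇ {¬D, ¬E, ∀r.B, ∃t.¬B} (+ ∃-successors)
2. Hence ¬(∀t.B) ⊑ (∀r.B ⊓ E): not entailed.

No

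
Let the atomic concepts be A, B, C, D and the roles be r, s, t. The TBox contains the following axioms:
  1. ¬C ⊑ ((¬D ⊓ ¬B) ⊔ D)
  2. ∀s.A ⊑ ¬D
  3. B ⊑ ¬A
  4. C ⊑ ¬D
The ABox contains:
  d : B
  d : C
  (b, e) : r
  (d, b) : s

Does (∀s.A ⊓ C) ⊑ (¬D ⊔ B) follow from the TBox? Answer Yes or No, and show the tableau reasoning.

Yes

1. (∀s.A ⊓ C) ⊑ (¬D ⊔ B)  ⇔  ((∀s.A ⊓ C) ⊓ (D ⊓ ¬B)) unsat w.r.t. T
   all branches close; clash {D, ¬D} at x₀
2. Hence (∀s.A ⊓ C) ⊑ (¬D ⊔ B): entailed.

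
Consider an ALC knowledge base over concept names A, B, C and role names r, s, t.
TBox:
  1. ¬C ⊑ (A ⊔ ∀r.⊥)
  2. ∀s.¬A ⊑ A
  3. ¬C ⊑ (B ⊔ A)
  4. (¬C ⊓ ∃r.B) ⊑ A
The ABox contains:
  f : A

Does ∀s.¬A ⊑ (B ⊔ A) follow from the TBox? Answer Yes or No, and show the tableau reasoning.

Yes

1. ∀s.¬A ⊑ (B ⊔ A)  ⇔  (∀s.¬A ⊓ (¬B ⊓ ¬A)) unsat w.r.t. T
   all branches close; clash {A, ¬A} at x₀
2. Hence ∀s.¬A ⊑ (B ⊔ A): entailed.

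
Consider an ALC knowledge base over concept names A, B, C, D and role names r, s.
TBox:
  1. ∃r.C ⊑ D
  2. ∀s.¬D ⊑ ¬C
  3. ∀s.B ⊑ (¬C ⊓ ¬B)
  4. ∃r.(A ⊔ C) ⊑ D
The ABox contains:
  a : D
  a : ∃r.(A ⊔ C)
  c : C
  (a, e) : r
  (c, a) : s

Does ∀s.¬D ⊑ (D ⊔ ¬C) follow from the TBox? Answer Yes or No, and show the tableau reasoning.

1. ∀s.¬D ⊑ (D ⊔ ¬C)  ⇔  (∀s.¬D ⊓ (¬D ⊓ C)) unsat w.r.t. T
   all branches close; clash {C, ¬C} at x₀
2. Hence ∀s.¬D ⊑ (D ⊔ ¬C): entailed.

Yes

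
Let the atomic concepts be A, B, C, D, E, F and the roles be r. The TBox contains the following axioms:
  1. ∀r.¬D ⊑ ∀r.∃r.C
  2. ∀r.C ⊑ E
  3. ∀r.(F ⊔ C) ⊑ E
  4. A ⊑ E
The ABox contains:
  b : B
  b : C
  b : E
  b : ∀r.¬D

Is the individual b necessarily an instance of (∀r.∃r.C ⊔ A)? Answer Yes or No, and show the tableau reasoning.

1. b : (∀r.∃r.C ⊔ A)?  L(b) = {B, C, E, ∀r.¬D} ∪ {(∃r.∀r.¬C ⊓ ¬A)}
   clash {C, ¬C} at an ∃-successor — b ∈ (∀r.∃r.C ⊔ A)
2. Hence b : (∀r.∃r.C ⊔ A): entailed.

Yes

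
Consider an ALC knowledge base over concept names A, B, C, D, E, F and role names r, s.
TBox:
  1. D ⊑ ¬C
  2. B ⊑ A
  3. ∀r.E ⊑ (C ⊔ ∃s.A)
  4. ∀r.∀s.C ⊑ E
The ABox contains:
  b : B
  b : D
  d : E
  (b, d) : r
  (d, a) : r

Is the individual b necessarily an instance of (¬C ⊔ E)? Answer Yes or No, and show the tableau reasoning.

1. b : (¬C ⊔ E)?  L(b) = {B, D} ∪ {(C ⊓ ¬E)}
   clash {C, ¬C} at b — b ∈ (¬C ⊔ E)
2. Hence b : (¬C ⊔ E): entailed.

Yes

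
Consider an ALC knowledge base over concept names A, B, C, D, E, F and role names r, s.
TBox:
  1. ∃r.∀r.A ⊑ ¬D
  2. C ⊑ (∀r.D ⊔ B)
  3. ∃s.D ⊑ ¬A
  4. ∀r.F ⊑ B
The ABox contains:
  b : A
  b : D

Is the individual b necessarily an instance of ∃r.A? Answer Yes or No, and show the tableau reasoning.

1. b : ∃r.A?  L(b) = {A, D} ∪ {∀r.¬A}
   open: L(b) ⊇ {A, D, ¬C, ∀r.¬A, ∀r.∃r.¬A, …} (+ ∃-successors) — b ∉ ∃r.A possible
2. Hence b : ∃r.A: not entailed.

No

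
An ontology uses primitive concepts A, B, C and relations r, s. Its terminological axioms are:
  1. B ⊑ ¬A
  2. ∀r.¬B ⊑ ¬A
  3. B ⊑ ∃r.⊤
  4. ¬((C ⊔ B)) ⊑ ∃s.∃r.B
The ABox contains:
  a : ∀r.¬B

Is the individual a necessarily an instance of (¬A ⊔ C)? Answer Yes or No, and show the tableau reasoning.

1. a : (¬A ⊔ C)?  L(a) = {∀r.¬B} ∪ {(A ⊓ ¬C)}
   clash {A, ¬A} at a — a ∈ (¬A ⊔ C)
2. Hence a : (¬A ⊔ C): entailed.

Yes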